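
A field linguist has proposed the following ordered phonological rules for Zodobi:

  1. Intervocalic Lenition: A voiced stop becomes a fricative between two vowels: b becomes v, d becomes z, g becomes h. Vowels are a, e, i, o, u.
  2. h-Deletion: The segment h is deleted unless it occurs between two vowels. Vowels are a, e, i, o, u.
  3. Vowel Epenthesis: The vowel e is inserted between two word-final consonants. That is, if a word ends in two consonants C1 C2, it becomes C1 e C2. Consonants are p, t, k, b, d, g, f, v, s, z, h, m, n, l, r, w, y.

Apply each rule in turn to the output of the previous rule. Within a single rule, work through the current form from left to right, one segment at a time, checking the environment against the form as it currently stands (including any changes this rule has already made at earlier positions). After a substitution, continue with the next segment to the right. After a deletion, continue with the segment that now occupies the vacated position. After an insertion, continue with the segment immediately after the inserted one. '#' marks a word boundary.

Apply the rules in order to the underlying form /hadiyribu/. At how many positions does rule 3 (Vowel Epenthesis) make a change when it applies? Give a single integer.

1 Intervocalic Lenition: [hadiyribu] → [haziyrivu]
2 h-Deletion: [haziyrivu] → [aziyrivu]
3 Vowel Epenthesis: no change — [aziyrivu]
Rule 3 changed 0 position(s).

0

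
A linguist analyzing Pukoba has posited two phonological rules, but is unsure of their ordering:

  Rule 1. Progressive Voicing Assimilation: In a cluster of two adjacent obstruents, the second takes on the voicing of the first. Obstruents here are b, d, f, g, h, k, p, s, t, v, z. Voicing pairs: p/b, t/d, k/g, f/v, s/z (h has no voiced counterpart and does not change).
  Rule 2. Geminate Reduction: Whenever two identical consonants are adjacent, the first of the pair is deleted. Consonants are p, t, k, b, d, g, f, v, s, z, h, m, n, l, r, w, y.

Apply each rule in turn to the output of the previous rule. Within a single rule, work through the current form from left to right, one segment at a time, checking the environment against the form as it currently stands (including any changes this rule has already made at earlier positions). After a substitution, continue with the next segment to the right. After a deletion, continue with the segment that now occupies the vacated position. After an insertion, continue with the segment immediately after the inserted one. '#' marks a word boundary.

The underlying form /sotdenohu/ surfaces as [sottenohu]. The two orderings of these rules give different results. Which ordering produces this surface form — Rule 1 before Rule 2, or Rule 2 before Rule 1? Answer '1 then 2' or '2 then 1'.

2 then 1

Order 1 then 2:
  1 Progressive Voicing Assimilation: [sotdenohu] → [sottenohu]
  2 Geminate Reduction: [sottenohu] → [sotenohu]
  result: [sotenohu]
Order 2 then 1:
  2 Geminate Reduction: no change — [sotdenohu]
  1 Progressive Voicing Assimilation: [sotdenohu] → [sottenohu]
  result: [sottenohu]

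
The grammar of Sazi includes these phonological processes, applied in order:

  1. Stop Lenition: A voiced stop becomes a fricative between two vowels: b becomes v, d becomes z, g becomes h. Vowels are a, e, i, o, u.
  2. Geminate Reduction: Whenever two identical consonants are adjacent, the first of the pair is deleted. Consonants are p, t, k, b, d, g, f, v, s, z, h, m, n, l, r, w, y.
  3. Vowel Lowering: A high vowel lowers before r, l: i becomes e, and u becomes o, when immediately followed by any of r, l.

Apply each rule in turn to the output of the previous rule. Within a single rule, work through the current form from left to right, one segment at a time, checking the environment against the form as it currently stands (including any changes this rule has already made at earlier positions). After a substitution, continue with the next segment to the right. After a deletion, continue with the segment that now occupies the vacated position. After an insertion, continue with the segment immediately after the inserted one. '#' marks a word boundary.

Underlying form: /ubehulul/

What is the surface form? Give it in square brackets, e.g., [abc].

1 Stop Lenition: [ubehulul] → [uvehulul]
2 Geminate Reduction: no change — [uvehulul]
3 Vowel Lowering: [uvehulul] → [uveholol]

[uveholol]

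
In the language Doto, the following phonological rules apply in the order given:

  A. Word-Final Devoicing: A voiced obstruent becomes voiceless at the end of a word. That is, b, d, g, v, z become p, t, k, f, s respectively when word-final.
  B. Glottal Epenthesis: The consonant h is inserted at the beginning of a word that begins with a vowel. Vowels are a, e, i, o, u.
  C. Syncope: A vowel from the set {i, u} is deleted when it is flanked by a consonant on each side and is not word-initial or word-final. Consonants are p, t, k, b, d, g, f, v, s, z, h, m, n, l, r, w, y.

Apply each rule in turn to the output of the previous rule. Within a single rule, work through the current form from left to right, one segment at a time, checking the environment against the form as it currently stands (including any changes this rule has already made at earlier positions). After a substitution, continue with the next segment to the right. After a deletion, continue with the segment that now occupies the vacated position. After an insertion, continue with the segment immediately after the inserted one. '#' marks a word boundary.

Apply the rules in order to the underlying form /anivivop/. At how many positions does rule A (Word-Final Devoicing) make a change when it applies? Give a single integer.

0

A Word-Final Devoicing: no change — [anivivop]
B Glottal Epenthesis: [anivivop] → [hanivivop]
C Syncope: [hanivivop] → [hanvvop]
Rule A changed 0 position(s).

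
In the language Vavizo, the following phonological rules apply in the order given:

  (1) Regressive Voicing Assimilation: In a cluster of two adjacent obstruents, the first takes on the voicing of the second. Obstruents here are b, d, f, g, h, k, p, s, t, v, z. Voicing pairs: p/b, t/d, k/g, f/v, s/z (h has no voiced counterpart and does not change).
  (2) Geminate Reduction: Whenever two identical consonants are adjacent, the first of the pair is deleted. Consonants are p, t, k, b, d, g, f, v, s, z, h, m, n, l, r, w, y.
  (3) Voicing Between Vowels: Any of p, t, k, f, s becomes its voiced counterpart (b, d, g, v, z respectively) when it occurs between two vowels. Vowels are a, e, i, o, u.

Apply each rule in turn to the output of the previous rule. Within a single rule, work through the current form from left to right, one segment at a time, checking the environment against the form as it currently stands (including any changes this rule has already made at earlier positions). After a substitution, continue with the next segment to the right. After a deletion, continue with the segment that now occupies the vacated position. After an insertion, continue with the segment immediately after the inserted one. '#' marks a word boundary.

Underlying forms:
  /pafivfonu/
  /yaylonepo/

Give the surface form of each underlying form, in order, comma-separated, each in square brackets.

/pafivfonu/:
  (1) Regressive Voicing Assimilation: [pafivfonu] → [pafiffonu]
  (2) Geminate Reduction: [pafiffonu] → [pafifonu]
  (3) Voicing Between Vowels: [pafifonu] → [pavivonu]
/yaylonepo/:
  (1) Regressive Voicing Assimilation: no change — [yaylonepo]
  (2) Geminate Reduction: no change — [yaylonepo]
  (3) Voicing Between Vowels: [yaylonepo] → [yaylonebo]

[pavivonu], [yaylonebo]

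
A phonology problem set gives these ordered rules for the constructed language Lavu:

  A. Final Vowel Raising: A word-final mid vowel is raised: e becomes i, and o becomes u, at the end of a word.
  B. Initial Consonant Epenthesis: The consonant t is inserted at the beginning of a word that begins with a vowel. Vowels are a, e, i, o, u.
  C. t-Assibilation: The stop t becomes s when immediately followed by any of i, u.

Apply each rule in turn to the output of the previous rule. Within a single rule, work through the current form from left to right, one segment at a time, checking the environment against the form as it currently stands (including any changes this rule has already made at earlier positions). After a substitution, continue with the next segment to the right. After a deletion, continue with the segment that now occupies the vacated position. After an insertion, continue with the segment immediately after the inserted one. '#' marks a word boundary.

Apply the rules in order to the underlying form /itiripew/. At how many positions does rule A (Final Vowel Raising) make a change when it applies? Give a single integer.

A Final Vowel Raising: no change — [itiripew]
B Initial Consonant Epenthesis: [itiripew] → [titiripew]
C t-Assibilation: [titiripew] → [sisiripew]
Rule A changed 0 position(s).

0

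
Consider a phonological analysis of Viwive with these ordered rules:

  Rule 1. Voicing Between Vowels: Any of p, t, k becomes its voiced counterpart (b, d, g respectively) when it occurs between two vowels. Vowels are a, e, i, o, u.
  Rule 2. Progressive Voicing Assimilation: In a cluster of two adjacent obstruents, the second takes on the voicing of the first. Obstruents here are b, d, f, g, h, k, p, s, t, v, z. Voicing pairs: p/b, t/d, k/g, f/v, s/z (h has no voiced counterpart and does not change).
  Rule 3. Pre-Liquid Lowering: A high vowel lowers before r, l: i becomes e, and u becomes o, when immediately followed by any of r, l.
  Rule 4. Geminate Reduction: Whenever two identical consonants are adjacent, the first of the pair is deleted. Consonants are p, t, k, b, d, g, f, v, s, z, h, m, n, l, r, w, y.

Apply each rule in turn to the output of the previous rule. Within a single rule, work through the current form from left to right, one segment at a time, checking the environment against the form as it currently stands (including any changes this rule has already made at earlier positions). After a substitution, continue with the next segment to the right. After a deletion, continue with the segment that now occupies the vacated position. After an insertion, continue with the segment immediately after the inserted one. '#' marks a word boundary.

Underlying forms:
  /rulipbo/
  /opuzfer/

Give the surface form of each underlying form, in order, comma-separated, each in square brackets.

/rulipbo/:
  Rule 1 Voicing Between Vowels: no change — [rulipbo]
  Rule 2 Progressive Voicing Assimilation: [rulipbo] → [rulippo]
  Rule 3 Pre-Liquid Lowering: [rulippo] → [rolippo]
  Rule 4 Geminate Reduction: [rolippo] → [rolipo]
/opuzfer/:
  Rule 1 Voicing Between Vowels: [opuzfer] → [obuzfer]
  Rule 2 Progressive Voicing Assimilation: [obuzfer] → [obuzver]
  Rule 3 Pre-Liquid Lowering: no change — [obuzver]
  Rule 4 Geminate Reduction: no change — [obuzver]

[rolipo], [obuzver]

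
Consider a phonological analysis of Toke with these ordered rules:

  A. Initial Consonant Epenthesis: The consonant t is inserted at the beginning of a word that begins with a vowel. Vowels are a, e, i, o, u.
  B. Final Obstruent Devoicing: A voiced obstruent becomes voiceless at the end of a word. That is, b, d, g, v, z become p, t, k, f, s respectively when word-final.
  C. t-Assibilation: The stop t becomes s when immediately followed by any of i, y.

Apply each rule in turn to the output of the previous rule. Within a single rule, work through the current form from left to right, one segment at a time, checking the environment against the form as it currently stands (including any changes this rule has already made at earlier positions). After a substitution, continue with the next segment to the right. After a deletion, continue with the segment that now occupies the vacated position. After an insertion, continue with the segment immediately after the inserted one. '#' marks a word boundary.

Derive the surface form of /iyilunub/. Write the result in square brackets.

[siyilunup]

A Initial Consonant Epenthesis: [iyilunub] → [tiyilunub]
B Final Obstruent Devoicing: [tiyilunub] → [tiyilunup]
C t-Assibilation: [tiyilunup] → [siyilunup]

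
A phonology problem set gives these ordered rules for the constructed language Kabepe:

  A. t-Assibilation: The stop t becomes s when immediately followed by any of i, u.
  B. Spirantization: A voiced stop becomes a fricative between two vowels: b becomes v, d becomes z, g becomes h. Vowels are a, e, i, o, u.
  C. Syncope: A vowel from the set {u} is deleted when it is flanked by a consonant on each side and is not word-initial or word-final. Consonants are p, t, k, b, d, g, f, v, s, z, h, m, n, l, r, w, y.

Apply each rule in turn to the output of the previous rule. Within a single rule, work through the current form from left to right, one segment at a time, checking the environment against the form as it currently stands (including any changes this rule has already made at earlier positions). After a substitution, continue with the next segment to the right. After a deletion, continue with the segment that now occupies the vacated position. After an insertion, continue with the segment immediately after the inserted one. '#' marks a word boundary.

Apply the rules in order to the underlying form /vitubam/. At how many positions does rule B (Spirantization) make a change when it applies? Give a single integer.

A t-Assibilation: [vitubam] → [visubam]
B Spirantization: [visubam] → [visuvam]
C Syncope: [visuvam] → [visvam]
Rule B changed 1 position(s).

1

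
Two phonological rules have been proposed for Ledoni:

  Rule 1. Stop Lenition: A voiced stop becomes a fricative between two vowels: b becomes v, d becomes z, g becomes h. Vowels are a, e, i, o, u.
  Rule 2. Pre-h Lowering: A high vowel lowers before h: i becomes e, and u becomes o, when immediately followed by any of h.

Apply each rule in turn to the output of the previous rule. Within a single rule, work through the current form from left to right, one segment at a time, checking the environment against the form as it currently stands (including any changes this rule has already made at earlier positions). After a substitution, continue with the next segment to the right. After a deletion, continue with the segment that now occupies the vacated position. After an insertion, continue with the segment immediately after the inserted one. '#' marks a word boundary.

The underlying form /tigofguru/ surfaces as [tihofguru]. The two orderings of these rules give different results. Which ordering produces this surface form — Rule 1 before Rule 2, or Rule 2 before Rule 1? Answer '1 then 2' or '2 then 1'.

2 then 1

Order 1 then 2:
  1 Stop Lenition: [tigofguru] → [tihofguru]
  2 Pre-h Lowering: [tihofguru] → [tehofguru]
  result: [tehofguru]
Order 2 then 1:
  2 Pre-h Lowering: no change — [tigofguru]
  1 Stop Lenition: [tigofguru] → [tihofguru]
  result: [tihofguru]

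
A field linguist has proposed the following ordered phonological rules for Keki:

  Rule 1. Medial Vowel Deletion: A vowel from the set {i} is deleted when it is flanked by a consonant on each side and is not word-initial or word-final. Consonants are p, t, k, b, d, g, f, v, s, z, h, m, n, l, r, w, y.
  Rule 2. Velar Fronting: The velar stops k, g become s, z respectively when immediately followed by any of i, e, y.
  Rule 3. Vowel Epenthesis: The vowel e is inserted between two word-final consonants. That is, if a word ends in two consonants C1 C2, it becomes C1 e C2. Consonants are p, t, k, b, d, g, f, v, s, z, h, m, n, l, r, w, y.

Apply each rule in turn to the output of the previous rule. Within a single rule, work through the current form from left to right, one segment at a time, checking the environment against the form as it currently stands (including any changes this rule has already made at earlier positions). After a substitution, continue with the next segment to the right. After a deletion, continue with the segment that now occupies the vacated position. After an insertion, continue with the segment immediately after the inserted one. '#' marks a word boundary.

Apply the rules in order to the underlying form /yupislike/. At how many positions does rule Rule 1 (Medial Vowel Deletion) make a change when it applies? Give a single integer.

2

Rule 1 Medial Vowel Deletion: [yupislike] → [yupslke]
Rule 2 Velar Fronting: [yupslke] → [yupslse]
Rule 3 Vowel Epenthesis: no change — [yupslse]
Rule Rule 1 changed 2 position(s).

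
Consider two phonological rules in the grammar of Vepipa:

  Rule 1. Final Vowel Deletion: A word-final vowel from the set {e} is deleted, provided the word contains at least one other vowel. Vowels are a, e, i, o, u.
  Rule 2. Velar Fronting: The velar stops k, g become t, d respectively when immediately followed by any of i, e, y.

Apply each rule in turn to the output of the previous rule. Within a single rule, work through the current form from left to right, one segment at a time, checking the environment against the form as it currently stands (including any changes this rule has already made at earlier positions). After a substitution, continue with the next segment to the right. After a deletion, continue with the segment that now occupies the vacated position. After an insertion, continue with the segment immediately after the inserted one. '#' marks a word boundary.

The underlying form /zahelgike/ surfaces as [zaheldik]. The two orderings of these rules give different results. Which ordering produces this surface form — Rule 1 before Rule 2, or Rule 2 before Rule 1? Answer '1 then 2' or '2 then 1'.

Order 1 then 2:
  1 Final Vowel Deletion: [zahelgike] → [zahelgik]
  2 Velar Fronting: [zahelgik] → [zaheldik]
  result: [zaheldik]
Order 2 then 1:
  2 Velar Fronting: [zahelgike] → [zaheldite]
  1 Final Vowel Deletion: [zaheldite] → [zaheldit]
  result: [zaheldit]

1 then 2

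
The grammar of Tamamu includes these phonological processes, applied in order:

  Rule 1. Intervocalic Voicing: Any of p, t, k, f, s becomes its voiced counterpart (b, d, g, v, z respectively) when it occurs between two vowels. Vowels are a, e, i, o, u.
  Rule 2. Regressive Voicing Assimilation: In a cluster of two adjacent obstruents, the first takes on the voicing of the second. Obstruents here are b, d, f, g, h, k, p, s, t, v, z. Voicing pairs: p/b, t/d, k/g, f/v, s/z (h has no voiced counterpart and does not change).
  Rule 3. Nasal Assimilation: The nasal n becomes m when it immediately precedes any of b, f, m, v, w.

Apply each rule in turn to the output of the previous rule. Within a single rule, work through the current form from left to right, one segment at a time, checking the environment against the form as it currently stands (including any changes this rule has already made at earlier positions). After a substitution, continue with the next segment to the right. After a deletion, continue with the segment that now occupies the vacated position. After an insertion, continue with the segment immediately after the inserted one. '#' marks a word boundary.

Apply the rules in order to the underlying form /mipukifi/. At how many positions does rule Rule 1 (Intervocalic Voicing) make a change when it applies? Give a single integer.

3

Rule 1 Intervocalic Voicing: [mipukifi] → [mibugivi]
Rule 2 Regressive Voicing Assimilation: no change — [mibugivi]
Rule 3 Nasal Assimilation: no change — [mibugivi]
Rule Rule 1 changed 3 position(s).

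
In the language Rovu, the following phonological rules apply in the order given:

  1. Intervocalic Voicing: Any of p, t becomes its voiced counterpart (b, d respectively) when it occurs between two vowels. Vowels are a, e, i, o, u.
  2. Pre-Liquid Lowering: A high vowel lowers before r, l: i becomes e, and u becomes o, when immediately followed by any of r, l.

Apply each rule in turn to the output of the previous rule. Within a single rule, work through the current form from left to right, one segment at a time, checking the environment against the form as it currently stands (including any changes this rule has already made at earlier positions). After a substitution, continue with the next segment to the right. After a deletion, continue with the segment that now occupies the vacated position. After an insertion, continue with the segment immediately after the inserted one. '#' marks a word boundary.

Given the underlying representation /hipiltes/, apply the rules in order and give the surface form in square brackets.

1 Intervocalic Voicing: [hipiltes] → [hibiltes]
2 Pre-Liquid Lowering: [hibiltes] → [hibeltes]

[hibeltes]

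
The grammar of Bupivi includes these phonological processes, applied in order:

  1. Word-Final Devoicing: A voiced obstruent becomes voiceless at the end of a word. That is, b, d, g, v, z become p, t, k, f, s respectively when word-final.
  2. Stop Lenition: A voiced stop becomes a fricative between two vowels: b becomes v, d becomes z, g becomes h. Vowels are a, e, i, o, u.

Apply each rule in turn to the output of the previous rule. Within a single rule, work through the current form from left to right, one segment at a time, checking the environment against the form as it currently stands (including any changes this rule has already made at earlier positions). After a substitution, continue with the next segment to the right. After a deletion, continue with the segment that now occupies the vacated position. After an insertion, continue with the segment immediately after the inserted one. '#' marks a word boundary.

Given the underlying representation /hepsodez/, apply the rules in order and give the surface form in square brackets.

[hepsozes]

1 Word-Final Devoicing: [hepsodez] → [hepsodes]
2 Stop Lenition: [hepsodes] → [hepsozes]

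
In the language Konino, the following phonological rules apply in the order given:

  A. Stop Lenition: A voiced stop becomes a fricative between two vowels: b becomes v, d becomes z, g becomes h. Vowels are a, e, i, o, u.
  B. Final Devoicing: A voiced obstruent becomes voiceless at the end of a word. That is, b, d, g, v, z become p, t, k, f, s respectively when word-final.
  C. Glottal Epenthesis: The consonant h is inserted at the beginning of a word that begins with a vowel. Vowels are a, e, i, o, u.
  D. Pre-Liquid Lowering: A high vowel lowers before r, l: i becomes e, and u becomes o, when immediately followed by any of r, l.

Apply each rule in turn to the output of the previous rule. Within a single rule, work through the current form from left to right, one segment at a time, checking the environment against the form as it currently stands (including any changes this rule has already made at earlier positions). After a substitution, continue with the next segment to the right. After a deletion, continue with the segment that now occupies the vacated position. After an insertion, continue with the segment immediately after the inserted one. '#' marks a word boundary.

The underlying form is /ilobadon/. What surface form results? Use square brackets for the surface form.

A Stop Lenition: [ilobadon] → [ilovazon]
B Final Devoicing: no change — [ilovazon]
C Glottal Epenthesis: [ilovazon] → [hilovazon]
D Pre-Liquid Lowering: [hilovazon] → [helovazon]

[helovazon]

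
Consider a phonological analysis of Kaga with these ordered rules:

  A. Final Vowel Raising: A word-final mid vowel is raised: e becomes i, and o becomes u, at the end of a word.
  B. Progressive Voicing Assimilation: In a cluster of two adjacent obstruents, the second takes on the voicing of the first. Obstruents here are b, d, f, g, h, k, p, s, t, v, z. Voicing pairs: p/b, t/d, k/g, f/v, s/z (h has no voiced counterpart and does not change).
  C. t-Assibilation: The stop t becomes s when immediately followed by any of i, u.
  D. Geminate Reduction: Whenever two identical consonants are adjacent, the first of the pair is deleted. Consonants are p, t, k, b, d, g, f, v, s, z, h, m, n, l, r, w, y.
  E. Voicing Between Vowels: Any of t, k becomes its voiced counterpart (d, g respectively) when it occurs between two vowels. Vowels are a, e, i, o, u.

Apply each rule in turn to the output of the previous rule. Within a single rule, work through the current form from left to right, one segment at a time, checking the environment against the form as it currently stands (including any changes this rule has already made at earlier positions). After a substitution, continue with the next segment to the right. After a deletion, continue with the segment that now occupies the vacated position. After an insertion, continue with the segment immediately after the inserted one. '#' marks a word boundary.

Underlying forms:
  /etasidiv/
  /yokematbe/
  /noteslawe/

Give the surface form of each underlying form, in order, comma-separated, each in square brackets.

/etasidiv/:
  A Final Vowel Raising: no change — [etasidiv]
  B Progressive Voicing Assimilation: no change — [etasidiv]
  C t-Assibilation: no change — [etasidiv]
  D Geminate Reduction: no change — [etasidiv]
  E Voicing Between Vowels: [etasidiv] → [edasidiv]
/yokematbe/:
  A Final Vowel Raising: [yokematbe] → [yokematbi]
  B Progressive Voicing Assimilation: [yokematbi] → [yokematpi]
  C t-Assibilation: no change — [yokematpi]
  D Geminate Reduction: no change — [yokematpi]
  E Voicing Between Vowels: [yokematpi] → [yogematpi]
/noteslawe/:
  A Final Vowel Raising: [noteslawe] → [noteslawi]
  B Progressive Voicing Assimilation: no change — [noteslawi]
  C t-Assibilation: no change — [noteslawi]
  D Geminate Reduction: no change — [noteslawi]
  E Voicing Between Vowels: [noteslawi] → [nodeslawi]

[edasidiv], [yogematpi], [nodeslawi]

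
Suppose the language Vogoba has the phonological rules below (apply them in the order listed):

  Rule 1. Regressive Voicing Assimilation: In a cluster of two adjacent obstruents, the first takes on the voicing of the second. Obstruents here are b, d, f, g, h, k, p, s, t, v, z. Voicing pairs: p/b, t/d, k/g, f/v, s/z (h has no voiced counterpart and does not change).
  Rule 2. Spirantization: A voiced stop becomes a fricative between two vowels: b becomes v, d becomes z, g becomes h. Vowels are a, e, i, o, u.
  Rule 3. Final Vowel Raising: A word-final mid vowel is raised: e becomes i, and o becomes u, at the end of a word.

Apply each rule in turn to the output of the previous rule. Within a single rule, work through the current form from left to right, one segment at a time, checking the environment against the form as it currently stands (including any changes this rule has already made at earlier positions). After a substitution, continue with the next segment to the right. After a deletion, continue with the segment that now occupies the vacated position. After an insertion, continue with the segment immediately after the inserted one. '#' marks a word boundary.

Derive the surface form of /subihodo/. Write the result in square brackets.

Rule 1 Regressive Voicing Assimilation: no change — [subihodo]
Rule 2 Spirantization: [subihodo] → [suvihozo]
Rule 3 Final Vowel Raising: [suvihozo] → [suvihozu]

[suvihozu]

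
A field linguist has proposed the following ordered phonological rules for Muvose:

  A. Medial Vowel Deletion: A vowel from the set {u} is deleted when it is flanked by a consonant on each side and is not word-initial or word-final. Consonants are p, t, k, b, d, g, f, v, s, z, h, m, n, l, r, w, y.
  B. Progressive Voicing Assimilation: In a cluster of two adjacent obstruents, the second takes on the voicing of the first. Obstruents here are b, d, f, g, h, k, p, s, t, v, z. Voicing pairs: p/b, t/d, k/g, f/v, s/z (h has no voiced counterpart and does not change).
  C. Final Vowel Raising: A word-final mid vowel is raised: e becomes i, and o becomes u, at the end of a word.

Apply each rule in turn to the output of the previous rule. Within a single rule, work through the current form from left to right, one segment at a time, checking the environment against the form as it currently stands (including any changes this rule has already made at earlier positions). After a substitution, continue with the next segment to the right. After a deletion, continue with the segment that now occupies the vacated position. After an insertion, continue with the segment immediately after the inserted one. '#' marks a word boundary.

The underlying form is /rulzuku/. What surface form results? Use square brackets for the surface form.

A Medial Vowel Deletion: [rulzuku] → [rlzku]
B Progressive Voicing Assimilation: [rlzku] → [rlzgu]
C Final Vowel Raising: no change — [rlzgu]

[rlzgu]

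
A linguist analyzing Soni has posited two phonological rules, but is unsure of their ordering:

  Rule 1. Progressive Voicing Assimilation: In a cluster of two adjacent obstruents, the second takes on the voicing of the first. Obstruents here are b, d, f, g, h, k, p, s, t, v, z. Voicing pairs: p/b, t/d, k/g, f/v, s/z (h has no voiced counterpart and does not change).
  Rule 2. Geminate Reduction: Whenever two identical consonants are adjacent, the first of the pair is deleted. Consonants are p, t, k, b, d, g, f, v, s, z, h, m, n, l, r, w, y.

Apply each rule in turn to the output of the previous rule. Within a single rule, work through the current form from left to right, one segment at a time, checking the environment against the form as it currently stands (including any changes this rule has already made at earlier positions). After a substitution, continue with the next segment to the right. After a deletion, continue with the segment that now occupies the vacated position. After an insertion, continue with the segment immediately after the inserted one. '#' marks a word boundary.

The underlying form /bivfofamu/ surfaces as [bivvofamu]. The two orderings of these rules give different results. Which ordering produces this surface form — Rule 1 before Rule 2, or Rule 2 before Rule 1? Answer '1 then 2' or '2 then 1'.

2 then 1

Order 1 then 2:
  1 Progressive Voicing Assimilation: [bivfofamu] → [bivvofamu]
  2 Geminate Reduction: [bivvofamu] → [bivofamu]
  result: [bivofamu]
Order 2 then 1:
  2 Geminate Reduction: no change — [bivfofamu]
  1 Progressive Voicing Assimilation: [bivfofamu] → [bivvofamu]
  result: [bivvofamu]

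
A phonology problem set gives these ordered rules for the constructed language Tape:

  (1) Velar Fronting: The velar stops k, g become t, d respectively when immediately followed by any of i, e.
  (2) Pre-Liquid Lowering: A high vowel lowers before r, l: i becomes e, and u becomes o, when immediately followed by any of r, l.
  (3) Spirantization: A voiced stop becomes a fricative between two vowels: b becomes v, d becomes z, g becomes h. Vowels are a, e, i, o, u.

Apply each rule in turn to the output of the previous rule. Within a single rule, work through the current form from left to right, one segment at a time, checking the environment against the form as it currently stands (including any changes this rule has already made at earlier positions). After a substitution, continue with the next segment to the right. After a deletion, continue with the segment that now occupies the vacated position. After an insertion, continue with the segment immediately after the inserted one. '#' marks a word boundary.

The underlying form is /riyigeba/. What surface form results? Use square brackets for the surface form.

[riyizeva]

(1) Velar Fronting: [riyigeba] → [riyideba]
(2) Pre-Liquid Lowering: no change — [riyideba]
(3) Spirantization: [riyideba] → [riyizeva]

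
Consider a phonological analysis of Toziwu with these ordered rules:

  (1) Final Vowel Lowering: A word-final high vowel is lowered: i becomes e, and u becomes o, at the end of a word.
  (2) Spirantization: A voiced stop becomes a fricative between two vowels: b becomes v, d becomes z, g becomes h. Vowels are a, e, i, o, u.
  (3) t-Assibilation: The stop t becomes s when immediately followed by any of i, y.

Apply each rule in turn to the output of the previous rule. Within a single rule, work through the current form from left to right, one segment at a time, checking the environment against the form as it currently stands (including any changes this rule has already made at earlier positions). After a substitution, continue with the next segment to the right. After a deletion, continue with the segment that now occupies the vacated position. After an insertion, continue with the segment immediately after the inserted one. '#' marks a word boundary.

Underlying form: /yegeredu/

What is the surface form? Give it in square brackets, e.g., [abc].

[yeherezo]

(1) Final Vowel Lowering: [yegeredu] → [yegeredo]
(2) Spirantization: [yegeredo] → [yeherezo]
(3) t-Assibilation: no change — [yeherezo]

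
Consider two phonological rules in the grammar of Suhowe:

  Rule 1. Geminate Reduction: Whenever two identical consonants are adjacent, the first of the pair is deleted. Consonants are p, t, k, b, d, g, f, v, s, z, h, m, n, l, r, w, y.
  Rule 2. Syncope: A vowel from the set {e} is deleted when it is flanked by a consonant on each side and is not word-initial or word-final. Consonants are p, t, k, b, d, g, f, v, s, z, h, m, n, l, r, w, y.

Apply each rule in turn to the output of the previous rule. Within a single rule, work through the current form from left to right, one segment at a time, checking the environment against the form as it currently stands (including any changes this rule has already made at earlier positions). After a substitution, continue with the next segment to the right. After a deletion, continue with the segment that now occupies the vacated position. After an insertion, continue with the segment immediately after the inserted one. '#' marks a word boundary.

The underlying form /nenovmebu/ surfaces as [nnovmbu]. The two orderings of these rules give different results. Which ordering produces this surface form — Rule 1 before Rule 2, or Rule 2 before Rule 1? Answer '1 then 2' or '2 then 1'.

Order 1 then 2:
  1 Geminate Reduction: no change — [nenovmebu]
  2 Syncope: [nenovmebu] → [nnovmbu]
  result: [nnovmbu]
Order 2 then 1:
  2 Syncope: [nenovmebu] → [nnovmbu]
  1 Geminate Reduction: [nnovmbu] → [novmbu]
  result: [novmbu]

1 then 2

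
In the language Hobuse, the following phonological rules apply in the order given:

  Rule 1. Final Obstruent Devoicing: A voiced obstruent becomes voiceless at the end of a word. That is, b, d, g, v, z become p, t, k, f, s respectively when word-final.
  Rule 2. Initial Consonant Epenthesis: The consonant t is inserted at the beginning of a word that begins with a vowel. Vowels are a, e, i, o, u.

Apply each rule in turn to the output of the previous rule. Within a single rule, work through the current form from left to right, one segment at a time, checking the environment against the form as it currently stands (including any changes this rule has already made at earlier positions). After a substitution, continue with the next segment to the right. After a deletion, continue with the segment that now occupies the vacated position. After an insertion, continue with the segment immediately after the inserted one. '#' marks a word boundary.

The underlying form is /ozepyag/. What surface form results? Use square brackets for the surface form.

[tozepyak]

Rule 1 Final Obstruent Devoicing: [ozepyag] → [ozepyak]
Rule 2 Initial Consonant Epenthesis: [ozepyak] → [tozepyak]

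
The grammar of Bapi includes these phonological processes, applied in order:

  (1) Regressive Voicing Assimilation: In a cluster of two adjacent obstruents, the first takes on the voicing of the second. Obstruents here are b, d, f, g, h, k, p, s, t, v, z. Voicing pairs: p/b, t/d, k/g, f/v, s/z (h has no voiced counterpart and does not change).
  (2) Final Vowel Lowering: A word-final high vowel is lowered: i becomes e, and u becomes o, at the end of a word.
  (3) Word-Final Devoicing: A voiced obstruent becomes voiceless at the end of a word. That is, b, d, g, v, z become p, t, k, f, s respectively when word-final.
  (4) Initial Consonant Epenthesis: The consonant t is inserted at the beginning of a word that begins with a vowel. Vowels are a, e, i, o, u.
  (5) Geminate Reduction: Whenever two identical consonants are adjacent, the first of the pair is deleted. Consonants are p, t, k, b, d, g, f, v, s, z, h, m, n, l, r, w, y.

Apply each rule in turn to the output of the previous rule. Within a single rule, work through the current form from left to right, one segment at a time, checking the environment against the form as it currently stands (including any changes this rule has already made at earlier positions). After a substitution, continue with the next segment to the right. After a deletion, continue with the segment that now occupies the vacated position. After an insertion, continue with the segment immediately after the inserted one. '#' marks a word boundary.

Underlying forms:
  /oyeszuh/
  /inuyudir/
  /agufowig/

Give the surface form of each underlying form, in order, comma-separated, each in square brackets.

[toyezuh], [tinuyudir], [tagufowik]

/oyeszuh/:
  (1) Regressive Voicing Assimilation: [oyeszuh] → [oyezzuh]
  (2) Final Vowel Lowering: no change — [oyezzuh]
  (3) Word-Final Devoicing: no change — [oyezzuh]
  (4) Initial Consonant Epenthesis: [oyezzuh] → [toyezzuh]
  (5) Geminate Reduction: [toyezzuh] → [toyezuh]
/inuyudir/:
  (1) Regressive Voicing Assimilation: no change — [inuyudir]
  (2) Final Vowel Lowering: no change — [inuyudir]
  (3) Word-Final Devoicing: no change — [inuyudir]
  (4) Initial Consonant Epenthesis: [inuyudir] → [tinuyudir]
  (5) Geminate Reduction: no change — [tinuyudir]
/agufowig/:
  (1) Regressive Voicing Assimilation: no change — [agufowig]
  (2) Final Vowel Lowering: no change — [agufowig]
  (3) Word-Final Devoicing: [agufowig] → [agufowik]
  (4) Initial Consonant Epenthesis: [agufowik] → [tagufowik]
  (5) Geminate Reduction: no change — [tagufowik]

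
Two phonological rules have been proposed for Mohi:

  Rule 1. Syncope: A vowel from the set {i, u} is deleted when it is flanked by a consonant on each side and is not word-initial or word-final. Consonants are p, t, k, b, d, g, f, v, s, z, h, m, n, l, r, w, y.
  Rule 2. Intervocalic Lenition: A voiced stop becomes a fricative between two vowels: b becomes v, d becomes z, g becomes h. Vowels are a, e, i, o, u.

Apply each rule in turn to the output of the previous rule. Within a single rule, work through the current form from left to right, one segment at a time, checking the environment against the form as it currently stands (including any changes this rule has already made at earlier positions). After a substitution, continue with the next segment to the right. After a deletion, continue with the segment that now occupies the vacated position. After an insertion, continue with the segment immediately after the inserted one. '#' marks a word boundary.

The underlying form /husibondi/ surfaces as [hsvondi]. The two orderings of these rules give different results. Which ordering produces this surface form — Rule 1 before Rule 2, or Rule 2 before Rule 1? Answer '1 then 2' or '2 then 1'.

2 then 1

Order 1 then 2:
  1 Syncope: [husibondi] → [hsbondi]
  2 Intervocalic Lenition: no change — [hsbondi]
  result: [hsbondi]
Order 2 then 1:
  2 Intervocalic Lenition: [husibondi] → [husivondi]
  1 Syncope: [husivondi] → [hsvondi]
  result: [hsvondi]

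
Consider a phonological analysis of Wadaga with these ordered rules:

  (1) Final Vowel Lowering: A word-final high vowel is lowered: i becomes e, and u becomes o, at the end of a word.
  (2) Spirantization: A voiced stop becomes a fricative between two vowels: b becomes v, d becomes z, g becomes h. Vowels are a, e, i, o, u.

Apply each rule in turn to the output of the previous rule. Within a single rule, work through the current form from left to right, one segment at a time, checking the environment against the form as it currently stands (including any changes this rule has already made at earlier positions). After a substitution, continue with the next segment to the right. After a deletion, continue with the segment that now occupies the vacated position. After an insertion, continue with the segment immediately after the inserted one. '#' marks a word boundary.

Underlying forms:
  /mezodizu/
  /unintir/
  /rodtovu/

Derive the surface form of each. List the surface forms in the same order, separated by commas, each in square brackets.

[mezozizo], [unintir], [rodtovo]

/mezodizu/:
  (1) Final Vowel Lowering: [mezodizu] → [mezodizo]
  (2) Spirantization: [mezodizo] → [mezozizo]
/unintir/:
  (1) Final Vowel Lowering: no change — [unintir]
  (2) Spirantization: no change — [unintir]
/rodtovu/:
  (1) Final Vowel Lowering: [rodtovu] → [rodtovo]
  (2) Spirantization: no change — [rodtovo]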